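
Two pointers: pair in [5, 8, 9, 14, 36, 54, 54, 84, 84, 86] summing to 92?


lo=0(5)+hi=9(86)=91
lo=1(8)+hi=9(86)=94
lo=1(8)+hi=8(84)=92

Yes: 8+84=92


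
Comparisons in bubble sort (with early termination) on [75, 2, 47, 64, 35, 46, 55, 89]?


Algorithm: bubble sort (with early termination)
Input: [75, 2, 47, 64, 35, 46, 55, 89]
Sorted: [2, 35, 46, 47, 55, 64, 75, 89]

22


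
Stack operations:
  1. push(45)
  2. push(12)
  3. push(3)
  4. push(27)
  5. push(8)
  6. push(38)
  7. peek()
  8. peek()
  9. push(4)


push(45) -> [45]
push(12) -> [45, 12]
push(3) -> [45, 12, 3]
push(27) -> [45, 12, 3, 27]
push(8) -> [45, 12, 3, 27, 8]
push(38) -> [45, 12, 3, 27, 8, 38]
peek()->38
peek()->38
push(4) -> [45, 12, 3, 27, 8, 38, 4]

Final stack: [45, 12, 3, 27, 8, 38, 4]


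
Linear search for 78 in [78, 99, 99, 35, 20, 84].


i=0: 78==78 found!

Found at 0, 1 comps


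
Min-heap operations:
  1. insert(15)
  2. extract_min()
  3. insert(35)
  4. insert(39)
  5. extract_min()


insert(15) -> [15]
extract_min()->15, []
insert(35) -> [35]
insert(39) -> [35, 39]
extract_min()->35, [39]

Final heap: [39]


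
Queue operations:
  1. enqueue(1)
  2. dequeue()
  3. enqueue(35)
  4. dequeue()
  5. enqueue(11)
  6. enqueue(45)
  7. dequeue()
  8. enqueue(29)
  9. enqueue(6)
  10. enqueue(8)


enqueue(1) -> [1]
dequeue()->1, []
enqueue(35) -> [35]
dequeue()->35, []
enqueue(11) -> [11]
enqueue(45) -> [11, 45]
dequeue()->11, [45]
enqueue(29) -> [45, 29]
enqueue(6) -> [45, 29, 6]
enqueue(8) -> [45, 29, 6, 8]

Final queue: [45, 29, 6, 8]


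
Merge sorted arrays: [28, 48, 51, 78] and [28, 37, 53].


Take 28 from A
Take 28 from B
Take 37 from B
Take 48 from A
Take 51 from A
Take 53 from B

Merged: [28, 28, 37, 48, 51, 53, 78]


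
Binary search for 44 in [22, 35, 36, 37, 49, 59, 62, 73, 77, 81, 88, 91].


Step 1: lo=0, hi=11, mid=5, val=59
Step 2: lo=0, hi=4, mid=2, val=36
Step 3: lo=3, hi=4, mid=3, val=37
Step 4: lo=4, hi=4, mid=4, val=49

Not found


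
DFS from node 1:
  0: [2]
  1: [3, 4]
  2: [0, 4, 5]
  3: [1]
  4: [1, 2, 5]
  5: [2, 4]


Visit 1, push [4, 3]
Visit 3, push []
Visit 4, push [5, 2]
Visit 2, push [5, 0]
Visit 0, push []
Visit 5, push []

DFS order: [1, 3, 4, 2, 0, 5]


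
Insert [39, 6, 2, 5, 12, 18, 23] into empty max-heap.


Insert 39: [39]
Insert 6: [39, 6]
Insert 2: [39, 6, 2]
Insert 5: [39, 6, 2, 5]
Insert 12: [39, 12, 2, 5, 6]
Insert 18: [39, 12, 18, 5, 6, 2]
Insert 23: [39, 12, 23, 5, 6, 2, 18]

Final heap: [39, 12, 23, 5, 6, 2, 18]


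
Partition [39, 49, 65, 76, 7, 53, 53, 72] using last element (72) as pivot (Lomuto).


Pivot: 72
  39 <= 72: advance i (no swap)
  49 <= 72: advance i (no swap)
  65 <= 72: advance i (no swap)
  7 <= 72: swap -> [39, 49, 65, 7, 76, 53, 53, 72]
  53 <= 72: swap -> [39, 49, 65, 7, 53, 76, 53, 72]
  53 <= 72: swap -> [39, 49, 65, 7, 53, 53, 76, 72]
Place pivot at 6: [39, 49, 65, 7, 53, 53, 72, 76]

Partitioned: [39, 49, 65, 7, 53, 53, 72, 76]


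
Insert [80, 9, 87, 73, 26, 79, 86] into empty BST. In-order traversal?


Insert 80: root
Insert 9: L from 80
Insert 87: R from 80
Insert 73: L from 80 -> R from 9
Insert 26: L from 80 -> R from 9 -> L from 73
Insert 79: L from 80 -> R from 9 -> R from 73
Insert 86: R from 80 -> L from 87

In-order: [9, 26, 73, 79, 80, 86, 87]


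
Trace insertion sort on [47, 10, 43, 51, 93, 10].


Initial: [47, 10, 43, 51, 93, 10]
Insert 10: [10, 47, 43, 51, 93, 10]
Insert 43: [10, 43, 47, 51, 93, 10]
Insert 51: [10, 43, 47, 51, 93, 10]
Insert 93: [10, 43, 47, 51, 93, 10]
Insert 10: [10, 10, 43, 47, 51, 93]

Sorted: [10, 10, 43, 47, 51, 93]


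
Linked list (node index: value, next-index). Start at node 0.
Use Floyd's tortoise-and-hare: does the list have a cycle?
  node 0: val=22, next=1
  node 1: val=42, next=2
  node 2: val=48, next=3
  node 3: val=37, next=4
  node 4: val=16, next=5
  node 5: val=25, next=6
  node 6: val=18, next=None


Floyd's tortoise (slow, +1) and hare (fast, +2):
  init: slow=0, fast=0
  step 1: slow=1, fast=2
  step 2: slow=2, fast=4
  step 3: slow=3, fast=6
  step 4: fast -> None, no cycle

Cycle: no


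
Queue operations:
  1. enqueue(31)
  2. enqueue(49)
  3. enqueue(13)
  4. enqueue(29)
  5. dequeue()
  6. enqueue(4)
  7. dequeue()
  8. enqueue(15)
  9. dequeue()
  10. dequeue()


enqueue(31) -> [31]
enqueue(49) -> [31, 49]
enqueue(13) -> [31, 49, 13]
enqueue(29) -> [31, 49, 13, 29]
dequeue()->31, [49, 13, 29]
enqueue(4) -> [49, 13, 29, 4]
dequeue()->49, [13, 29, 4]
enqueue(15) -> [13, 29, 4, 15]
dequeue()->13, [29, 4, 15]
dequeue()->29, [4, 15]

Final queue: [4, 15]


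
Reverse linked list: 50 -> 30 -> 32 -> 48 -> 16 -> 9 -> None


Step 1: curr=50, set curr.next=prev(None) | reversed so far: 50
Step 2: curr=30, set curr.next=prev(50) | reversed so far: 30 -> 50
Step 3: curr=32, set curr.next=prev(30) | reversed so far: 32 -> 30 -> 50
Step 4: curr=48, set curr.next=prev(32) | reversed so far: 48 -> 32 -> 30 -> 50
Step 5: curr=16, set curr.next=prev(48) | reversed so far: 16 -> 48 -> 32 -> 30 -> 50
Step 6: curr=9, set curr.next=prev(16) | reversed so far: 9 -> 16 -> 48 -> 32 -> 30 -> 50

9 -> 16 -> 48 -> 32 -> 30 -> 50 -> None


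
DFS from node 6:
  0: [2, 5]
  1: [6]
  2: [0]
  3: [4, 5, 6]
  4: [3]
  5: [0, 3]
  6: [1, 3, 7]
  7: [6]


Visit 6, push [7, 3, 1]
Visit 1, push []
Visit 3, push [5, 4]
Visit 4, push []
Visit 5, push [0]
Visit 0, push [2]
Visit 2, push []
Visit 7, push []

DFS order: [6, 1, 3, 4, 5, 0, 2, 7]


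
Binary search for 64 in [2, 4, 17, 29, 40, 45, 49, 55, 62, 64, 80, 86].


Step 1: lo=0, hi=11, mid=5, val=45
Step 2: lo=6, hi=11, mid=8, val=62
Step 3: lo=9, hi=11, mid=10, val=80
Step 4: lo=9, hi=9, mid=9, val=64

Found at index 9


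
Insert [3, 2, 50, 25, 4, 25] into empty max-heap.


Insert 3: [3]
Insert 2: [3, 2]
Insert 50: [50, 2, 3]
Insert 25: [50, 25, 3, 2]
Insert 4: [50, 25, 3, 2, 4]
Insert 25: [50, 25, 25, 2, 4, 3]

Final heap: [50, 25, 25, 2, 4, 3]


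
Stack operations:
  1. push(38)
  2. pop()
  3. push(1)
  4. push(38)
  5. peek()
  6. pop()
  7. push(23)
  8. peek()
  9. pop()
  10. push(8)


push(38) -> [38]
pop()->38, []
push(1) -> [1]
push(38) -> [1, 38]
peek()->38
pop()->38, [1]
push(23) -> [1, 23]
peek()->23
pop()->23, [1]
push(8) -> [1, 8]

Final stack: [1, 8]


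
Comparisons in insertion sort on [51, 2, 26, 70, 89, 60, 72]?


Algorithm: insertion sort
Input: [51, 2, 26, 70, 89, 60, 72]
Sorted: [2, 26, 51, 60, 70, 72, 89]

10


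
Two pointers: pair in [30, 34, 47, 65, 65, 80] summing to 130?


lo=0(30)+hi=5(80)=110
lo=1(34)+hi=5(80)=114
lo=2(47)+hi=5(80)=127
lo=3(65)+hi=5(80)=145
lo=3(65)+hi=4(65)=130

Yes: 65+65=130


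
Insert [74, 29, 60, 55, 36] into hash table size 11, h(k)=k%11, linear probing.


Insert 74: h=8 -> slot 8
Insert 29: h=7 -> slot 7
Insert 60: h=5 -> slot 5
Insert 55: h=0 -> slot 0
Insert 36: h=3 -> slot 3

Table: [55, None, None, 36, None, 60, None, 29, 74, None, None]


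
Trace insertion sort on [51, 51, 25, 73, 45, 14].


Initial: [51, 51, 25, 73, 45, 14]
Insert 51: [51, 51, 25, 73, 45, 14]
Insert 25: [25, 51, 51, 73, 45, 14]
Insert 73: [25, 51, 51, 73, 45, 14]
Insert 45: [25, 45, 51, 51, 73, 14]
Insert 14: [14, 25, 45, 51, 51, 73]

Sorted: [14, 25, 45, 51, 51, 73]


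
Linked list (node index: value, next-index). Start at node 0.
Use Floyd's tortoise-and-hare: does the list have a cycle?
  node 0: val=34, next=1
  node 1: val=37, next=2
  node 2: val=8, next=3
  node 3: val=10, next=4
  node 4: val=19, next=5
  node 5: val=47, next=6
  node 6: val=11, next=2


Floyd's tortoise (slow, +1) and hare (fast, +2):
  init: slow=0, fast=0
  step 1: slow=1, fast=2
  step 2: slow=2, fast=4
  step 3: slow=3, fast=6
  step 4: slow=4, fast=3
  step 5: slow=5, fast=5
  slow == fast at node 5: cycle detected

Cycle: yes


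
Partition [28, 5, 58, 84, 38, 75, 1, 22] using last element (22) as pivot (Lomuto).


Pivot: 22
  5 <= 22: swap -> [5, 28, 58, 84, 38, 75, 1, 22]
  1 <= 22: swap -> [5, 1, 58, 84, 38, 75, 28, 22]
Place pivot at 2: [5, 1, 22, 84, 38, 75, 28, 58]

Partitioned: [5, 1, 22, 84, 38, 75, 28, 58]


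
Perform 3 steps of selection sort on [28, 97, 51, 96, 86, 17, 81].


Initial: [28, 97, 51, 96, 86, 17, 81]
Step 1: min=17 at 5
  Swap: [17, 97, 51, 96, 86, 28, 81]
Step 2: min=28 at 5
  Swap: [17, 28, 51, 96, 86, 97, 81]
Step 3: min=51 at 2
  Swap: [17, 28, 51, 96, 86, 97, 81]

After 3 steps: [17, 28, 51, 96, 86, 97, 81]


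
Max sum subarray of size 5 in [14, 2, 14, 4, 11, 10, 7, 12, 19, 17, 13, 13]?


[0:5]: 45
[1:6]: 41
[2:7]: 46
[3:8]: 44
[4:9]: 59
[5:10]: 65
[6:11]: 68
[7:12]: 74

Max: 74 at [7:12]


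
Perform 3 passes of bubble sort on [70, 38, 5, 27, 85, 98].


Initial: [70, 38, 5, 27, 85, 98]
Pass 1: [38, 5, 27, 70, 85, 98] (3 swaps)
Pass 2: [5, 27, 38, 70, 85, 98] (2 swaps)
Pass 3: [5, 27, 38, 70, 85, 98] (0 swaps)

After 3 passes: [5, 27, 38, 70, 85, 98]


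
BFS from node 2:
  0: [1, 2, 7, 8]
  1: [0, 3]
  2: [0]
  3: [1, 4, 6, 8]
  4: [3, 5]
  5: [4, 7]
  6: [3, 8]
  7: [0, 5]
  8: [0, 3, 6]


Visit 2, enqueue [0]
Visit 0, enqueue [1, 7, 8]
Visit 1, enqueue [3]
Visit 7, enqueue [5]
Visit 8, enqueue [6]
Visit 3, enqueue [4]
Visit 5, enqueue []
Visit 6, enqueue []
Visit 4, enqueue []

BFS order: [2, 0, 1, 7, 8, 3, 5, 6, 4]


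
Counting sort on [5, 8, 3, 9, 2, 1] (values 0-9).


Input: [5, 8, 3, 9, 2, 1]
Counts: [0, 1, 1, 1, 0, 1, 0, 0, 1, 1]

Sorted: [1, 2, 3, 5, 8, 9]


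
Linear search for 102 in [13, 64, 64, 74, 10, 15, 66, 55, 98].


i=0: 13!=102
i=1: 64!=102
i=2: 64!=102
i=3: 74!=102
i=4: 10!=102
i=5: 15!=102
i=6: 66!=102
i=7: 55!=102
i=8: 98!=102

Not found, 9 comps


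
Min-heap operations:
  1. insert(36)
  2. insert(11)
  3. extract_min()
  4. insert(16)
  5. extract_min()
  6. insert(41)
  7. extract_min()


insert(36) -> [36]
insert(11) -> [11, 36]
extract_min()->11, [36]
insert(16) -> [16, 36]
extract_min()->16, [36]
insert(41) -> [36, 41]
extract_min()->36, [41]

Final heap: [41]


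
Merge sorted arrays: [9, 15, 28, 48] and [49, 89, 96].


Take 9 from A
Take 15 from A
Take 28 from A
Take 48 from A

Merged: [9, 15, 28, 48, 49, 89, 96]


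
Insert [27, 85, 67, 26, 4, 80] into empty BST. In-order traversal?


Insert 27: root
Insert 85: R from 27
Insert 67: R from 27 -> L from 85
Insert 26: L from 27
Insert 4: L from 27 -> L from 26
Insert 80: R from 27 -> L from 85 -> R from 67

In-order: [4, 26, 27, 67, 80, 85]


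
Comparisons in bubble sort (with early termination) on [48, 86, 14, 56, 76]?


Algorithm: bubble sort (with early termination)
Input: [48, 86, 14, 56, 76]
Sorted: [14, 48, 56, 76, 86]

9


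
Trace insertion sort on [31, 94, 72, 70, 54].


Initial: [31, 94, 72, 70, 54]
Insert 94: [31, 94, 72, 70, 54]
Insert 72: [31, 72, 94, 70, 54]
Insert 70: [31, 70, 72, 94, 54]
Insert 54: [31, 54, 70, 72, 94]

Sorted: [31, 54, 70, 72, 94]


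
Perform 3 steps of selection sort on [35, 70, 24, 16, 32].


Initial: [35, 70, 24, 16, 32]
Step 1: min=16 at 3
  Swap: [16, 70, 24, 35, 32]
Step 2: min=24 at 2
  Swap: [16, 24, 70, 35, 32]
Step 3: min=32 at 4
  Swap: [16, 24, 32, 35, 70]

After 3 steps: [16, 24, 32, 35, 70]


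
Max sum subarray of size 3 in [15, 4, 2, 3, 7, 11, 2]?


[0:3]: 21
[1:4]: 9
[2:5]: 12
[3:6]: 21
[4:7]: 20

Max: 21 at [0:3]


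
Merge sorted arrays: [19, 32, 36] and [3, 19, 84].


Take 3 from B
Take 19 from A
Take 19 from B
Take 32 from A
Take 36 from A

Merged: [3, 19, 19, 32, 36, 84]


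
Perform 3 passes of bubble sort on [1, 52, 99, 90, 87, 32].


Initial: [1, 52, 99, 90, 87, 32]
Pass 1: [1, 52, 90, 87, 32, 99] (3 swaps)
Pass 2: [1, 52, 87, 32, 90, 99] (2 swaps)
Pass 3: [1, 52, 32, 87, 90, 99] (1 swaps)

After 3 passes: [1, 52, 32, 87, 90, 99]


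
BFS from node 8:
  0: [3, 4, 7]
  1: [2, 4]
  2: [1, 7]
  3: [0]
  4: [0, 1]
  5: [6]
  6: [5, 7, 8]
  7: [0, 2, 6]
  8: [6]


Visit 8, enqueue [6]
Visit 6, enqueue [5, 7]
Visit 5, enqueue []
Visit 7, enqueue [0, 2]
Visit 0, enqueue [3, 4]
Visit 2, enqueue [1]
Visit 3, enqueue []
Visit 4, enqueue []
Visit 1, enqueue []

BFS order: [8, 6, 5, 7, 0, 2, 3, 4, 1]


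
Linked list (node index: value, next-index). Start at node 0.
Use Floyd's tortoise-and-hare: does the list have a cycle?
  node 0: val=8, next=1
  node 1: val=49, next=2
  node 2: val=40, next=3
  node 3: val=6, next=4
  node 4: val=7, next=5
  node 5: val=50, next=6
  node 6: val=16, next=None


Floyd's tortoise (slow, +1) and hare (fast, +2):
  init: slow=0, fast=0
  step 1: slow=1, fast=2
  step 2: slow=2, fast=4
  step 3: slow=3, fast=6
  step 4: fast -> None, no cycle

Cycle: no


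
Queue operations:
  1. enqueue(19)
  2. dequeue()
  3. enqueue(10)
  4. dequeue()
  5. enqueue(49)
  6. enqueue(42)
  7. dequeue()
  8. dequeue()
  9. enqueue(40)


enqueue(19) -> [19]
dequeue()->19, []
enqueue(10) -> [10]
dequeue()->10, []
enqueue(49) -> [49]
enqueue(42) -> [49, 42]
dequeue()->49, [42]
dequeue()->42, []
enqueue(40) -> [40]

Final queue: [40]


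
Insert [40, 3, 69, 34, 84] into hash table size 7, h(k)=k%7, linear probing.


Insert 40: h=5 -> slot 5
Insert 3: h=3 -> slot 3
Insert 69: h=6 -> slot 6
Insert 34: h=6, 1 probes -> slot 0
Insert 84: h=0, 1 probes -> slot 1

Table: [34, 84, None, 3, None, 40, 69]


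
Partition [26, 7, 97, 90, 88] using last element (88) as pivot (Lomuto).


Pivot: 88
  26 <= 88: advance i (no swap)
  7 <= 88: advance i (no swap)
Place pivot at 2: [26, 7, 88, 90, 97]

Partitioned: [26, 7, 88, 90, 97]


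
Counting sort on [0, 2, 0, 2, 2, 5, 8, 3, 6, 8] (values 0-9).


Input: [0, 2, 0, 2, 2, 5, 8, 3, 6, 8]
Counts: [2, 0, 3, 1, 0, 1, 1, 0, 2, 0]

Sorted: [0, 0, 2, 2, 2, 3, 5, 6, 8, 8]


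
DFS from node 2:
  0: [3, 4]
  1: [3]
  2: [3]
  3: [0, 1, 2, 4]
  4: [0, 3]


Visit 2, push [3]
Visit 3, push [4, 1, 0]
Visit 0, push [4]
Visit 4, push []
Visit 1, push []

DFS order: [2, 3, 0, 4, 1]


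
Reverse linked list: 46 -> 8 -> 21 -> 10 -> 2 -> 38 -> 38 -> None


Step 1: curr=46, set curr.next=prev(None) | reversed so far: 46
Step 2: curr=8, set curr.next=prev(46) | reversed so far: 8 -> 46
Step 3: curr=21, set curr.next=prev(8) | reversed so far: 21 -> 8 -> 46
Step 4: curr=10, set curr.next=prev(21) | reversed so far: 10 -> 21 -> 8 -> 46
Step 5: curr=2, set curr.next=prev(10) | reversed so far: 2 -> 10 -> 21 -> 8 -> 46
Step 6: curr=38, set curr.next=prev(2) | reversed so far: 38 -> 2 -> 10 -> 21 -> 8 -> 46
Step 7: curr=38, set curr.next=prev(38) | reversed so far: 38 -> 38 -> 2 -> 10 -> 21 -> 8 -> 46

38 -> 38 -> 2 -> 10 -> 21 -> 8 -> 46 -> None


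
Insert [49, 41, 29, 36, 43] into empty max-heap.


Insert 49: [49]
Insert 41: [49, 41]
Insert 29: [49, 41, 29]
Insert 36: [49, 41, 29, 36]
Insert 43: [49, 43, 29, 36, 41]

Final heap: [49, 43, 29, 36, 41]


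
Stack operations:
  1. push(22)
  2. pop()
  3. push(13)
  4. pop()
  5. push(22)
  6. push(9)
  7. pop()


push(22) -> [22]
pop()->22, []
push(13) -> [13]
pop()->13, []
push(22) -> [22]
push(9) -> [22, 9]
pop()->9, [22]

Final stack: [22]


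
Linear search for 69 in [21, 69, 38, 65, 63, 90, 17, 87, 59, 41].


i=0: 21!=69
i=1: 69==69 found!

Found at 1, 2 comps


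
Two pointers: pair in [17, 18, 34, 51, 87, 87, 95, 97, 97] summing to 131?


lo=0(17)+hi=8(97)=114
lo=1(18)+hi=8(97)=115
lo=2(34)+hi=8(97)=131

Yes: 34+97=131


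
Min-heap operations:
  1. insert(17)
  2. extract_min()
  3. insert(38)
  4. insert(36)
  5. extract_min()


insert(17) -> [17]
extract_min()->17, []
insert(38) -> [38]
insert(36) -> [36, 38]
extract_min()->36, [38]

Final heap: [38]


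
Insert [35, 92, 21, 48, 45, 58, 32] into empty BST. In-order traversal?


Insert 35: root
Insert 92: R from 35
Insert 21: L from 35
Insert 48: R from 35 -> L from 92
Insert 45: R from 35 -> L from 92 -> L from 48
Insert 58: R from 35 -> L from 92 -> R from 48
Insert 32: L from 35 -> R from 21

In-order: [21, 32, 35, 45, 48, 58, 92]


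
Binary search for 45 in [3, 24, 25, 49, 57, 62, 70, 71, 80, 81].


Step 1: lo=0, hi=9, mid=4, val=57
Step 2: lo=0, hi=3, mid=1, val=24
Step 3: lo=2, hi=3, mid=2, val=25
Step 4: lo=3, hi=3, mid=3, val=49

Not found


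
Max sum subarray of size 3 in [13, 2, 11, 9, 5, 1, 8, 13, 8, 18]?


[0:3]: 26
[1:4]: 22
[2:5]: 25
[3:6]: 15
[4:7]: 14
[5:8]: 22
[6:9]: 29
[7:10]: 39

Max: 39 at [7:10]


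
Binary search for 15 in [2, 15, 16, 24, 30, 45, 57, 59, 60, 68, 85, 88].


Step 1: lo=0, hi=11, mid=5, val=45
Step 2: lo=0, hi=4, mid=2, val=16
Step 3: lo=0, hi=1, mid=0, val=2
Step 4: lo=1, hi=1, mid=1, val=15

Found at index 1


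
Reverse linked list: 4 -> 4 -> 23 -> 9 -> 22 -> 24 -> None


Step 1: curr=4, set curr.next=prev(None) | reversed so far: 4
Step 2: curr=4, set curr.next=prev(4) | reversed so far: 4 -> 4
Step 3: curr=23, set curr.next=prev(4) | reversed so far: 23 -> 4 -> 4
Step 4: curr=9, set curr.next=prev(23) | reversed so far: 9 -> 23 -> 4 -> 4
Step 5: curr=22, set curr.next=prev(9) | reversed so far: 22 -> 9 -> 23 -> 4 -> 4
Step 6: curr=24, set curr.next=prev(22) | reversed so far: 24 -> 22 -> 9 -> 23 -> 4 -> 4

24 -> 22 -> 9 -> 23 -> 4 -> 4 -> None


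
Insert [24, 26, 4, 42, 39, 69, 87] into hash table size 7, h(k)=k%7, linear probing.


Insert 24: h=3 -> slot 3
Insert 26: h=5 -> slot 5
Insert 4: h=4 -> slot 4
Insert 42: h=0 -> slot 0
Insert 39: h=4, 2 probes -> slot 6
Insert 69: h=6, 2 probes -> slot 1
Insert 87: h=3, 6 probes -> slot 2

Table: [42, 69, 87, 24, 4, 26, 39]


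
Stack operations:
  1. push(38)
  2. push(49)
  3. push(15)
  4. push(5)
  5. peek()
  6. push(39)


push(38) -> [38]
push(49) -> [38, 49]
push(15) -> [38, 49, 15]
push(5) -> [38, 49, 15, 5]
peek()->5
push(39) -> [38, 49, 15, 5, 39]

Final stack: [38, 49, 15, 5, 39]


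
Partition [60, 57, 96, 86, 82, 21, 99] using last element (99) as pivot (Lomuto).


Pivot: 99
  60 <= 99: advance i (no swap)
  57 <= 99: advance i (no swap)
  96 <= 99: advance i (no swap)
  86 <= 99: advance i (no swap)
  82 <= 99: advance i (no swap)
  21 <= 99: advance i (no swap)
Place pivot at 6: [60, 57, 96, 86, 82, 21, 99]

Partitioned: [60, 57, 96, 86, 82, 21, 99]


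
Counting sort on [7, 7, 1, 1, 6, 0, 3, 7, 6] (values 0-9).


Input: [7, 7, 1, 1, 6, 0, 3, 7, 6]
Counts: [1, 2, 0, 1, 0, 0, 2, 3, 0, 0]

Sorted: [0, 1, 1, 3, 6, 6, 7, 7, 7]


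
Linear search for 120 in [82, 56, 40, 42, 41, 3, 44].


i=0: 82!=120
i=1: 56!=120
i=2: 40!=120
i=3: 42!=120
i=4: 41!=120
i=5: 3!=120
i=6: 44!=120

Not found, 7 comps


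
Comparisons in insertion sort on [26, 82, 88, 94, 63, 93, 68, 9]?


Algorithm: insertion sort
Input: [26, 82, 88, 94, 63, 93, 68, 9]
Sorted: [9, 26, 63, 68, 82, 88, 93, 94]

21


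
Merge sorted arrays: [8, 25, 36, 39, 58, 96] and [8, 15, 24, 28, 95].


Take 8 from A
Take 8 from B
Take 15 from B
Take 24 from B
Take 25 from A
Take 28 from B
Take 36 from A
Take 39 from A
Take 58 from A
Take 95 from B

Merged: [8, 8, 15, 24, 25, 28, 36, 39, 58, 95, 96]


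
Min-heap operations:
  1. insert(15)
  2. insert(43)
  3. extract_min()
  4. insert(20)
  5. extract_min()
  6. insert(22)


insert(15) -> [15]
insert(43) -> [15, 43]
extract_min()->15, [43]
insert(20) -> [20, 43]
extract_min()->20, [43]
insert(22) -> [22, 43]

Final heap: [22, 43]


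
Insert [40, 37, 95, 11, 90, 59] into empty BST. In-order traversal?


Insert 40: root
Insert 37: L from 40
Insert 95: R from 40
Insert 11: L from 40 -> L from 37
Insert 90: R from 40 -> L from 95
Insert 59: R from 40 -> L from 95 -> L from 90

In-order: [11, 37, 40, 59, 90, 95]


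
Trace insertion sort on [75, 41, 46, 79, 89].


Initial: [75, 41, 46, 79, 89]
Insert 41: [41, 75, 46, 79, 89]
Insert 46: [41, 46, 75, 79, 89]
Insert 79: [41, 46, 75, 79, 89]
Insert 89: [41, 46, 75, 79, 89]

Sorted: [41, 46, 75, 79, 89]


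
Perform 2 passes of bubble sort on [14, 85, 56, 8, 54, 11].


Initial: [14, 85, 56, 8, 54, 11]
Pass 1: [14, 56, 8, 54, 11, 85] (4 swaps)
Pass 2: [14, 8, 54, 11, 56, 85] (3 swaps)

After 2 passes: [14, 8, 54, 11, 56, 85]


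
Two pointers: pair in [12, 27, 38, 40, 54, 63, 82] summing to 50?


lo=0(12)+hi=6(82)=94
lo=0(12)+hi=5(63)=75
lo=0(12)+hi=4(54)=66
lo=0(12)+hi=3(40)=52
lo=0(12)+hi=2(38)=50

Yes: 12+38=50


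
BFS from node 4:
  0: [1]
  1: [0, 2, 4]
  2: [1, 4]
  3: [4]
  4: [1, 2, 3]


Visit 4, enqueue [1, 2, 3]
Visit 1, enqueue [0]
Visit 2, enqueue []
Visit 3, enqueue []
Visit 0, enqueue []

BFS order: [4, 1, 2, 3, 0]


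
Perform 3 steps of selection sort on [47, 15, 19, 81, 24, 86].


Initial: [47, 15, 19, 81, 24, 86]
Step 1: min=15 at 1
  Swap: [15, 47, 19, 81, 24, 86]
Step 2: min=19 at 2
  Swap: [15, 19, 47, 81, 24, 86]
Step 3: min=24 at 4
  Swap: [15, 19, 24, 81, 47, 86]

After 3 steps: [15, 19, 24, 81, 47, 86]


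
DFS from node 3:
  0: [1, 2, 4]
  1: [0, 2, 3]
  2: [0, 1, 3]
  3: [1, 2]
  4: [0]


Visit 3, push [2, 1]
Visit 1, push [2, 0]
Visit 0, push [4, 2]
Visit 2, push []
Visit 4, push []

DFS order: [3, 1, 0, 2, 4]


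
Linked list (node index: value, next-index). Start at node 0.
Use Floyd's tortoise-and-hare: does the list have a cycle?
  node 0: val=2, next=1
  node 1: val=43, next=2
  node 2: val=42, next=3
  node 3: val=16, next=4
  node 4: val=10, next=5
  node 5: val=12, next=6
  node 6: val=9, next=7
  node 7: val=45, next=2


Floyd's tortoise (slow, +1) and hare (fast, +2):
  init: slow=0, fast=0
  step 1: slow=1, fast=2
  step 2: slow=2, fast=4
  step 3: slow=3, fast=6
  step 4: slow=4, fast=2
  step 5: slow=5, fast=4
  step 6: slow=6, fast=6
  slow == fast at node 6: cycle detected

Cycle: yes


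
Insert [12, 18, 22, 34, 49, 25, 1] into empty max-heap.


Insert 12: [12]
Insert 18: [18, 12]
Insert 22: [22, 12, 18]
Insert 34: [34, 22, 18, 12]
Insert 49: [49, 34, 18, 12, 22]
Insert 25: [49, 34, 25, 12, 22, 18]
Insert 1: [49, 34, 25, 12, 22, 18, 1]

Final heap: [49, 34, 25, 12, 22, 18, 1]


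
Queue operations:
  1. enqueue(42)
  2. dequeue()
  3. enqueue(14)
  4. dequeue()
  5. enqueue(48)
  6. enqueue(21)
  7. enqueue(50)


enqueue(42) -> [42]
dequeue()->42, []
enqueue(14) -> [14]
dequeue()->14, []
enqueue(48) -> [48]
enqueue(21) -> [48, 21]
enqueue(50) -> [48, 21, 50]

Final queue: [48, 21, 50]


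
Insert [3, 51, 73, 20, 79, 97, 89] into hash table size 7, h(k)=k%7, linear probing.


Insert 3: h=3 -> slot 3
Insert 51: h=2 -> slot 2
Insert 73: h=3, 1 probes -> slot 4
Insert 20: h=6 -> slot 6
Insert 79: h=2, 3 probes -> slot 5
Insert 97: h=6, 1 probes -> slot 0
Insert 89: h=5, 3 probes -> slot 1

Table: [97, 89, 51, 3, 73, 79, 20]


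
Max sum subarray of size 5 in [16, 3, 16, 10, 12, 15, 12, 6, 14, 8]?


[0:5]: 57
[1:6]: 56
[2:7]: 65
[3:8]: 55
[4:9]: 59
[5:10]: 55

Max: 65 at [2:7]


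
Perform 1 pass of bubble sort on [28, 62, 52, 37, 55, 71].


Initial: [28, 62, 52, 37, 55, 71]
Pass 1: [28, 52, 37, 55, 62, 71] (3 swaps)

After 1 pass: [28, 52, 37, 55, 62, 71]


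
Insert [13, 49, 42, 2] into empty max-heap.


Insert 13: [13]
Insert 49: [49, 13]
Insert 42: [49, 13, 42]
Insert 2: [49, 13, 42, 2]

Final heap: [49, 13, 42, 2]


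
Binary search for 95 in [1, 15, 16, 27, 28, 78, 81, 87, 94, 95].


Step 1: lo=0, hi=9, mid=4, val=28
Step 2: lo=5, hi=9, mid=7, val=87
Step 3: lo=8, hi=9, mid=8, val=94
Step 4: lo=9, hi=9, mid=9, val=95

Found at index 9


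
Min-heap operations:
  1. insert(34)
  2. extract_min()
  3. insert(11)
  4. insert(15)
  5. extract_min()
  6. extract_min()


insert(34) -> [34]
extract_min()->34, []
insert(11) -> [11]
insert(15) -> [11, 15]
extract_min()->11, [15]
extract_min()->15, []

Final heap: []


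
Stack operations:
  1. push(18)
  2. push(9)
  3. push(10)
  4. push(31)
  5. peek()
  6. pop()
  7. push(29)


push(18) -> [18]
push(9) -> [18, 9]
push(10) -> [18, 9, 10]
push(31) -> [18, 9, 10, 31]
peek()->31
pop()->31, [18, 9, 10]
push(29) -> [18, 9, 10, 29]

Final stack: [18, 9, 10, 29]


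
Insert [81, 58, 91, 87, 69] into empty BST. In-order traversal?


Insert 81: root
Insert 58: L from 81
Insert 91: R from 81
Insert 87: R from 81 -> L from 91
Insert 69: L from 81 -> R from 58

In-order: [58, 69, 81, 87, 91]


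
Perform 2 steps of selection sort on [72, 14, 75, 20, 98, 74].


Initial: [72, 14, 75, 20, 98, 74]
Step 1: min=14 at 1
  Swap: [14, 72, 75, 20, 98, 74]
Step 2: min=20 at 3
  Swap: [14, 20, 75, 72, 98, 74]

After 2 steps: [14, 20, 75, 72, 98, 74]


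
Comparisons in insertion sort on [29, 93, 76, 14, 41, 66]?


Algorithm: insertion sort
Input: [29, 93, 76, 14, 41, 66]
Sorted: [14, 29, 41, 66, 76, 93]

12


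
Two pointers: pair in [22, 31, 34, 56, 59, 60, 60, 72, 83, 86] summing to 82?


lo=0(22)+hi=9(86)=108
lo=0(22)+hi=8(83)=105
lo=0(22)+hi=7(72)=94
lo=0(22)+hi=6(60)=82

Yes: 22+60=82


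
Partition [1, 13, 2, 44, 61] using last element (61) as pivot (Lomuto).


Pivot: 61
  1 <= 61: advance i (no swap)
  13 <= 61: advance i (no swap)
  2 <= 61: advance i (no swap)
  44 <= 61: advance i (no swap)
Place pivot at 4: [1, 13, 2, 44, 61]

Partitioned: [1, 13, 2, 44, 61]


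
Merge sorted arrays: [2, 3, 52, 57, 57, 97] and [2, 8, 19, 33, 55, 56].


Take 2 from A
Take 2 from B
Take 3 from A
Take 8 from B
Take 19 from B
Take 33 from B
Take 52 from A
Take 55 from B
Take 56 from B

Merged: [2, 2, 3, 8, 19, 33, 52, 55, 56, 57, 57, 97]


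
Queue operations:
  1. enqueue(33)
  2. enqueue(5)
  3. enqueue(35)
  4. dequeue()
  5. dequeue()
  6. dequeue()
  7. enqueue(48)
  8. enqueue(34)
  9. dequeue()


enqueue(33) -> [33]
enqueue(5) -> [33, 5]
enqueue(35) -> [33, 5, 35]
dequeue()->33, [5, 35]
dequeue()->5, [35]
dequeue()->35, []
enqueue(48) -> [48]
enqueue(34) -> [48, 34]
dequeue()->48, [34]

Final queue: [34]


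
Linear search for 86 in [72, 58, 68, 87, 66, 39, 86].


i=0: 72!=86
i=1: 58!=86
i=2: 68!=86
i=3: 87!=86
i=4: 66!=86
i=5: 39!=86
i=6: 86==86 found!

Found at 6, 7 comps


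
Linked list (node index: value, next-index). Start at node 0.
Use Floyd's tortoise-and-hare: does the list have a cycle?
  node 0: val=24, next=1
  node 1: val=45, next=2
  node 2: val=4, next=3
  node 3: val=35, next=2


Floyd's tortoise (slow, +1) and hare (fast, +2):
  init: slow=0, fast=0
  step 1: slow=1, fast=2
  step 2: slow=2, fast=2
  slow == fast at node 2: cycle detected

Cycle: yes


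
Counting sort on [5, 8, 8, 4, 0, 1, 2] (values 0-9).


Input: [5, 8, 8, 4, 0, 1, 2]
Counts: [1, 1, 1, 0, 1, 1, 0, 0, 2, 0]

Sorted: [0, 1, 2, 4, 5, 8, 8]


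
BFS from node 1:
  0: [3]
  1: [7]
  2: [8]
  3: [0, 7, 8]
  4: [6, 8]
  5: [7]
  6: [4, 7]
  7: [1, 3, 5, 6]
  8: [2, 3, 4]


Visit 1, enqueue [7]
Visit 7, enqueue [3, 5, 6]
Visit 3, enqueue [0, 8]
Visit 5, enqueue []
Visit 6, enqueue [4]
Visit 0, enqueue []
Visit 8, enqueue [2]
Visit 4, enqueue []
Visit 2, enqueue []

BFS order: [1, 7, 3, 5, 6, 0, 8, 4, 2]


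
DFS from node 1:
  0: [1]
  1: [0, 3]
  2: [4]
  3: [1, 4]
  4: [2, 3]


Visit 1, push [3, 0]
Visit 0, push []
Visit 3, push [4]
Visit 4, push [2]
Visit 2, push []

DFS order: [1, 0, 3, 4, 2]


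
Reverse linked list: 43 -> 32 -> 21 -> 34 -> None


Step 1: curr=43, set curr.next=prev(None) | reversed so far: 43
Step 2: curr=32, set curr.next=prev(43) | reversed so far: 32 -> 43
Step 3: curr=21, set curr.next=prev(32) | reversed so far: 21 -> 32 -> 43
Step 4: curr=34, set curr.next=prev(21) | reversed so far: 34 -> 21 -> 32 -> 43

34 -> 21 -> 32 -> 43 -> None


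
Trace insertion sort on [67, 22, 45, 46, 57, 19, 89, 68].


Initial: [67, 22, 45, 46, 57, 19, 89, 68]
Insert 22: [22, 67, 45, 46, 57, 19, 89, 68]
Insert 45: [22, 45, 67, 46, 57, 19, 89, 68]
Insert 46: [22, 45, 46, 67, 57, 19, 89, 68]
Insert 57: [22, 45, 46, 57, 67, 19, 89, 68]
Insert 19: [19, 22, 45, 46, 57, 67, 89, 68]
Insert 89: [19, 22, 45, 46, 57, 67, 89, 68]
Insert 68: [19, 22, 45, 46, 57, 67, 68, 89]

Sorted: [19, 22, 45, 46, 57, 67, 68, 89]


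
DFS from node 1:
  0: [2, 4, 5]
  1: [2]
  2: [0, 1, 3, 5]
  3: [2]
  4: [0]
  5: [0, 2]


Visit 1, push [2]
Visit 2, push [5, 3, 0]
Visit 0, push [5, 4]
Visit 4, push []
Visit 5, push []
Visit 3, push []

DFS order: [1, 2, 0, 4, 5, 3]


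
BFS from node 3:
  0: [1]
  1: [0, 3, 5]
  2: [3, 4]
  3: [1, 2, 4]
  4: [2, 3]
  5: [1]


Visit 3, enqueue [1, 2, 4]
Visit 1, enqueue [0, 5]
Visit 2, enqueue []
Visit 4, enqueue []
Visit 0, enqueue []
Visit 5, enqueue []

BFS order: [3, 1, 2, 4, 0, 5]


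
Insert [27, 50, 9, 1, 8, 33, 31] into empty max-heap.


Insert 27: [27]
Insert 50: [50, 27]
Insert 9: [50, 27, 9]
Insert 1: [50, 27, 9, 1]
Insert 8: [50, 27, 9, 1, 8]
Insert 33: [50, 27, 33, 1, 8, 9]
Insert 31: [50, 27, 33, 1, 8, 9, 31]

Final heap: [50, 27, 33, 1, 8, 9, 31]


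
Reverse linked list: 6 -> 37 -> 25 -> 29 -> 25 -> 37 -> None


Step 1: curr=6, set curr.next=prev(None) | reversed so far: 6
Step 2: curr=37, set curr.next=prev(6) | reversed so far: 37 -> 6
Step 3: curr=25, set curr.next=prev(37) | reversed so far: 25 -> 37 -> 6
Step 4: curr=29, set curr.next=prev(25) | reversed so far: 29 -> 25 -> 37 -> 6
Step 5: curr=25, set curr.next=prev(29) | reversed so far: 25 -> 29 -> 25 -> 37 -> 6
Step 6: curr=37, set curr.next=prev(25) | reversed so far: 37 -> 25 -> 29 -> 25 -> 37 -> 6

37 -> 25 -> 29 -> 25 -> 37 -> 6 -> None


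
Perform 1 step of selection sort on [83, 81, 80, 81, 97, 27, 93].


Initial: [83, 81, 80, 81, 97, 27, 93]
Step 1: min=27 at 5
  Swap: [27, 81, 80, 81, 97, 83, 93]

After 1 step: [27, 81, 80, 81, 97, 83, 93]


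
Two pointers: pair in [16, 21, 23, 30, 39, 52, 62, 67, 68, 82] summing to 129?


lo=0(16)+hi=9(82)=98
lo=1(21)+hi=9(82)=103
lo=2(23)+hi=9(82)=105
lo=3(30)+hi=9(82)=112
lo=4(39)+hi=9(82)=121
lo=5(52)+hi=9(82)=134
lo=5(52)+hi=8(68)=120
lo=6(62)+hi=8(68)=130
lo=6(62)+hi=7(67)=129

Yes: 62+67=129


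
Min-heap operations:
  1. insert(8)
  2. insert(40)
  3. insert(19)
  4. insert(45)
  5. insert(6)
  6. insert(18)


insert(8) -> [8]
insert(40) -> [8, 40]
insert(19) -> [8, 40, 19]
insert(45) -> [8, 40, 19, 45]
insert(6) -> [6, 8, 19, 45, 40]
insert(18) -> [6, 8, 18, 45, 40, 19]

Final heap: [6, 8, 18, 45, 40, 19]


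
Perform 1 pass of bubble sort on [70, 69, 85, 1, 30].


Initial: [70, 69, 85, 1, 30]
Pass 1: [69, 70, 1, 30, 85] (3 swaps)

After 1 pass: [69, 70, 1, 30, 85]


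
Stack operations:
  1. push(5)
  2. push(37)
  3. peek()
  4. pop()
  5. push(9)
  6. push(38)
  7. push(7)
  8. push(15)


push(5) -> [5]
push(37) -> [5, 37]
peek()->37
pop()->37, [5]
push(9) -> [5, 9]
push(38) -> [5, 9, 38]
push(7) -> [5, 9, 38, 7]
push(15) -> [5, 9, 38, 7, 15]

Final stack: [5, 9, 38, 7, 15]


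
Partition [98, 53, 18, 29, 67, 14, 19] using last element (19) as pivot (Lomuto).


Pivot: 19
  18 <= 19: swap -> [18, 53, 98, 29, 67, 14, 19]
  14 <= 19: swap -> [18, 14, 98, 29, 67, 53, 19]
Place pivot at 2: [18, 14, 19, 29, 67, 53, 98]

Partitioned: [18, 14, 19, 29, 67, 53, 98]


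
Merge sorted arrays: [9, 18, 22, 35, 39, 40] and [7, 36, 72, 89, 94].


Take 7 from B
Take 9 from A
Take 18 from A
Take 22 from A
Take 35 from A
Take 36 from B
Take 39 from A
Take 40 from A

Merged: [7, 9, 18, 22, 35, 36, 39, 40, 72, 89, 94]


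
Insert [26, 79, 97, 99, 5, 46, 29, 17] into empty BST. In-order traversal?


Insert 26: root
Insert 79: R from 26
Insert 97: R from 26 -> R from 79
Insert 99: R from 26 -> R from 79 -> R from 97
Insert 5: L from 26
Insert 46: R from 26 -> L from 79
Insert 29: R from 26 -> L from 79 -> L from 46
Insert 17: L from 26 -> R from 5

In-order: [5, 17, 26, 29, 46, 79, 97, 99]


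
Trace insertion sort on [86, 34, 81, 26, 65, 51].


Initial: [86, 34, 81, 26, 65, 51]
Insert 34: [34, 86, 81, 26, 65, 51]
Insert 81: [34, 81, 86, 26, 65, 51]
Insert 26: [26, 34, 81, 86, 65, 51]
Insert 65: [26, 34, 65, 81, 86, 51]
Insert 51: [26, 34, 51, 65, 81, 86]

Sorted: [26, 34, 51, 65, 81, 86]


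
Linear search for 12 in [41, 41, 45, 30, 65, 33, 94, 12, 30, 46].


i=0: 41!=12
i=1: 41!=12
i=2: 45!=12
i=3: 30!=12
i=4: 65!=12
i=5: 33!=12
i=6: 94!=12
i=7: 12==12 found!

Found at 7, 8 comps


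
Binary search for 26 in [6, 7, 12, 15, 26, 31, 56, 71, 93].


Step 1: lo=0, hi=8, mid=4, val=26

Found at index 4


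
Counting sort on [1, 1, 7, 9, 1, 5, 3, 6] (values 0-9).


Input: [1, 1, 7, 9, 1, 5, 3, 6]
Counts: [0, 3, 0, 1, 0, 1, 1, 1, 0, 1]

Sorted: [1, 1, 1, 3, 5, 6, 7, 9]


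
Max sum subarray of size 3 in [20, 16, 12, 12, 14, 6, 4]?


[0:3]: 48
[1:4]: 40
[2:5]: 38
[3:6]: 32
[4:7]: 24

Max: 48 at [0:3]


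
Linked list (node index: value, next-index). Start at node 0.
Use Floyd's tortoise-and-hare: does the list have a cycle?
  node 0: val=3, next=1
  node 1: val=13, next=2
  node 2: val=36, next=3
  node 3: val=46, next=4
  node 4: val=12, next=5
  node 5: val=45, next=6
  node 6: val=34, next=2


Floyd's tortoise (slow, +1) and hare (fast, +2):
  init: slow=0, fast=0
  step 1: slow=1, fast=2
  step 2: slow=2, fast=4
  step 3: slow=3, fast=6
  step 4: slow=4, fast=3
  step 5: slow=5, fast=5
  slow == fast at node 5: cycle detected

Cycle: yes


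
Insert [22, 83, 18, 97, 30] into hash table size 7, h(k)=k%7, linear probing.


Insert 22: h=1 -> slot 1
Insert 83: h=6 -> slot 6
Insert 18: h=4 -> slot 4
Insert 97: h=6, 1 probes -> slot 0
Insert 30: h=2 -> slot 2

Table: [97, 22, 30, None, 18, None, 83]


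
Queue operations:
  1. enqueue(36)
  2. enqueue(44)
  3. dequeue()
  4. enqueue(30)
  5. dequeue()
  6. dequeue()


enqueue(36) -> [36]
enqueue(44) -> [36, 44]
dequeue()->36, [44]
enqueue(30) -> [44, 30]
dequeue()->44, [30]
dequeue()->30, []

Final queue: []


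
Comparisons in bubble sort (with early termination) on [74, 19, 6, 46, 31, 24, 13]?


Algorithm: bubble sort (with early termination)
Input: [74, 19, 6, 46, 31, 24, 13]
Sorted: [6, 13, 19, 24, 31, 46, 74]

21


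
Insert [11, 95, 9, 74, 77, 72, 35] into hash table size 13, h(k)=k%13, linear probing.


Insert 11: h=11 -> slot 11
Insert 95: h=4 -> slot 4
Insert 9: h=9 -> slot 9
Insert 74: h=9, 1 probes -> slot 10
Insert 77: h=12 -> slot 12
Insert 72: h=7 -> slot 7
Insert 35: h=9, 4 probes -> slot 0

Table: [35, None, None, None, 95, None, None, 72, None, 9, 74, 11, 77]


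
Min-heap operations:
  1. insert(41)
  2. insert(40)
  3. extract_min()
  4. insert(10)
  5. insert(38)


insert(41) -> [41]
insert(40) -> [40, 41]
extract_min()->40, [41]
insert(10) -> [10, 41]
insert(38) -> [10, 41, 38]

Final heap: [10, 41, 38]


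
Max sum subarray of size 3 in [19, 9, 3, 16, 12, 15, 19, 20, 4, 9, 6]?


[0:3]: 31
[1:4]: 28
[2:5]: 31
[3:6]: 43
[4:7]: 46
[5:8]: 54
[6:9]: 43
[7:10]: 33
[8:11]: 19

Max: 54 at [5:8]


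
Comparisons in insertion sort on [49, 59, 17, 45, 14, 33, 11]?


Algorithm: insertion sort
Input: [49, 59, 17, 45, 14, 33, 11]
Sorted: [11, 14, 17, 33, 45, 49, 59]

20


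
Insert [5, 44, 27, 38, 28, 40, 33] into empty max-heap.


Insert 5: [5]
Insert 44: [44, 5]
Insert 27: [44, 5, 27]
Insert 38: [44, 38, 27, 5]
Insert 28: [44, 38, 27, 5, 28]
Insert 40: [44, 38, 40, 5, 28, 27]
Insert 33: [44, 38, 40, 5, 28, 27, 33]

Final heap: [44, 38, 40, 5, 28, 27, 33]


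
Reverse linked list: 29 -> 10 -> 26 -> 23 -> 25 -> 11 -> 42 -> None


Step 1: curr=29, set curr.next=prev(None) | reversed so far: 29
Step 2: curr=10, set curr.next=prev(29) | reversed so far: 10 -> 29
Step 3: curr=26, set curr.next=prev(10) | reversed so far: 26 -> 10 -> 29
Step 4: curr=23, set curr.next=prev(26) | reversed so far: 23 -> 26 -> 10 -> 29
Step 5: curr=25, set curr.next=prev(23) | reversed so far: 25 -> 23 -> 26 -> 10 -> 29
Step 6: curr=11, set curr.next=prev(25) | reversed so far: 11 -> 25 -> 23 -> 26 -> 10 -> 29
Step 7: curr=42, set curr.next=prev(11) | reversed so far: 42 -> 11 -> 25 -> 23 -> 26 -> 10 -> 29

42 -> 11 -> 25 -> 23 -> 26 -> 10 -> 29 -> None


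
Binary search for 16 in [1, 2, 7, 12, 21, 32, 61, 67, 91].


Step 1: lo=0, hi=8, mid=4, val=21
Step 2: lo=0, hi=3, mid=1, val=2
Step 3: lo=2, hi=3, mid=2, val=7
Step 4: lo=3, hi=3, mid=3, val=12

Not found


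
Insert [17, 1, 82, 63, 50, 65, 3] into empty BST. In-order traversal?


Insert 17: root
Insert 1: L from 17
Insert 82: R from 17
Insert 63: R from 17 -> L from 82
Insert 50: R from 17 -> L from 82 -> L from 63
Insert 65: R from 17 -> L from 82 -> R from 63
Insert 3: L from 17 -> R from 1

In-order: [1, 3, 17, 50, 63, 65, 82]


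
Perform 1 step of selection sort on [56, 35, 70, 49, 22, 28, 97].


Initial: [56, 35, 70, 49, 22, 28, 97]
Step 1: min=22 at 4
  Swap: [22, 35, 70, 49, 56, 28, 97]

After 1 step: [22, 35, 70, 49, 56, 28, 97]


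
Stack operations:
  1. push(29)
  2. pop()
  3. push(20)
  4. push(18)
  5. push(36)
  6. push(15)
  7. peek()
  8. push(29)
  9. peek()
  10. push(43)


push(29) -> [29]
pop()->29, []
push(20) -> [20]
push(18) -> [20, 18]
push(36) -> [20, 18, 36]
push(15) -> [20, 18, 36, 15]
peek()->15
push(29) -> [20, 18, 36, 15, 29]
peek()->29
push(43) -> [20, 18, 36, 15, 29, 43]

Final stack: [20, 18, 36, 15, 29, 43]


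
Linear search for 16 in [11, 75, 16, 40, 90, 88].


i=0: 11!=16
i=1: 75!=16
i=2: 16==16 found!

Found at 2, 3 comps


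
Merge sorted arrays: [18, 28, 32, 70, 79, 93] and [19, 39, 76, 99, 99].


Take 18 from A
Take 19 from B
Take 28 from A
Take 32 from A
Take 39 from B
Take 70 from A
Take 76 from B
Take 79 from A
Take 93 from A

Merged: [18, 19, 28, 32, 39, 70, 76, 79, 93, 99, 99]


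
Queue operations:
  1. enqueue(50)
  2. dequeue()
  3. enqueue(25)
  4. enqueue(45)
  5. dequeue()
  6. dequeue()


enqueue(50) -> [50]
dequeue()->50, []
enqueue(25) -> [25]
enqueue(45) -> [25, 45]
dequeue()->25, [45]
dequeue()->45, []

Final queue: []


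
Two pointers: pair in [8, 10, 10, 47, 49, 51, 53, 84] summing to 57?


lo=0(8)+hi=7(84)=92
lo=0(8)+hi=6(53)=61
lo=0(8)+hi=5(51)=59
lo=0(8)+hi=4(49)=57

Yes: 8+49=57


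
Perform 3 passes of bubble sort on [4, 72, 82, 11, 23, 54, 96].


Initial: [4, 72, 82, 11, 23, 54, 96]
Pass 1: [4, 72, 11, 23, 54, 82, 96] (3 swaps)
Pass 2: [4, 11, 23, 54, 72, 82, 96] (3 swaps)
Pass 3: [4, 11, 23, 54, 72, 82, 96] (0 swaps)

After 3 passes: [4, 11, 23, 54, 72, 82, 96]


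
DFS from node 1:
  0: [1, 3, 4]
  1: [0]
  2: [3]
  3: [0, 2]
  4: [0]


Visit 1, push [0]
Visit 0, push [4, 3]
Visit 3, push [2]
Visit 2, push []
Visit 4, push []

DFS order: [1, 0, 3, 2, 4]


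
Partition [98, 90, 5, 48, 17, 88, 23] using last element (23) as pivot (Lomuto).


Pivot: 23
  5 <= 23: swap -> [5, 90, 98, 48, 17, 88, 23]
  17 <= 23: swap -> [5, 17, 98, 48, 90, 88, 23]
Place pivot at 2: [5, 17, 23, 48, 90, 88, 98]

Partitioned: [5, 17, 23, 48, 90, 88, 98]


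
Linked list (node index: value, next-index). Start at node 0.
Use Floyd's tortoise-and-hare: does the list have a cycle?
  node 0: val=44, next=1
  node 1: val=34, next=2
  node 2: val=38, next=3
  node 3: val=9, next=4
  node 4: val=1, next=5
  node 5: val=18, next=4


Floyd's tortoise (slow, +1) and hare (fast, +2):
  init: slow=0, fast=0
  step 1: slow=1, fast=2
  step 2: slow=2, fast=4
  step 3: slow=3, fast=4
  step 4: slow=4, fast=4
  slow == fast at node 4: cycle detected

Cycle: yes


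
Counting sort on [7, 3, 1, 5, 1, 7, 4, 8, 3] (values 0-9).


Input: [7, 3, 1, 5, 1, 7, 4, 8, 3]
Counts: [0, 2, 0, 2, 1, 1, 0, 2, 1, 0]

Sorted: [1, 1, 3, 3, 4, 5, 7, 7, 8]


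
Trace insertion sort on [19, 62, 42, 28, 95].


Initial: [19, 62, 42, 28, 95]
Insert 62: [19, 62, 42, 28, 95]
Insert 42: [19, 42, 62, 28, 95]
Insert 28: [19, 28, 42, 62, 95]
Insert 95: [19, 28, 42, 62, 95]

Sorted: [19, 28, 42, 62, 95]


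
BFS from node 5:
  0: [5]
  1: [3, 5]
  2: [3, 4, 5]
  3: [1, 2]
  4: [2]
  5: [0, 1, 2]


Visit 5, enqueue [0, 1, 2]
Visit 0, enqueue []
Visit 1, enqueue [3]
Visit 2, enqueue [4]
Visit 3, enqueue []
Visit 4, enqueue []

BFS order: [5, 0, 1, 2, 3, 4]


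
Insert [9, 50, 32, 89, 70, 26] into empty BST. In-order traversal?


Insert 9: root
Insert 50: R from 9
Insert 32: R from 9 -> L from 50
Insert 89: R from 9 -> R from 50
Insert 70: R from 9 -> R from 50 -> L from 89
Insert 26: R from 9 -> L from 50 -> L from 32

In-order: [9, 26, 32, 50, 70, 89]
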